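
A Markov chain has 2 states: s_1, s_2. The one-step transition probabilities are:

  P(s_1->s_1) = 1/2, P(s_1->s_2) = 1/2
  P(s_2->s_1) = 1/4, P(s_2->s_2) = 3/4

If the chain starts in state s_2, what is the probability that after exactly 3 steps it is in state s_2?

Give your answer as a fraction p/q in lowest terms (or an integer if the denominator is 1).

Answer: 43/64

Derivation:
Computing P^3 by repeated multiplication:
P^1 =
  s_1: [1/2, 1/2]
  s_2: [1/4, 3/4]
P^2 =
  s_1: [3/8, 5/8]
  s_2: [5/16, 11/16]
P^3 =
  s_1: [11/32, 21/32]
  s_2: [21/64, 43/64]

(P^3)[s_2 -> s_2] = 43/64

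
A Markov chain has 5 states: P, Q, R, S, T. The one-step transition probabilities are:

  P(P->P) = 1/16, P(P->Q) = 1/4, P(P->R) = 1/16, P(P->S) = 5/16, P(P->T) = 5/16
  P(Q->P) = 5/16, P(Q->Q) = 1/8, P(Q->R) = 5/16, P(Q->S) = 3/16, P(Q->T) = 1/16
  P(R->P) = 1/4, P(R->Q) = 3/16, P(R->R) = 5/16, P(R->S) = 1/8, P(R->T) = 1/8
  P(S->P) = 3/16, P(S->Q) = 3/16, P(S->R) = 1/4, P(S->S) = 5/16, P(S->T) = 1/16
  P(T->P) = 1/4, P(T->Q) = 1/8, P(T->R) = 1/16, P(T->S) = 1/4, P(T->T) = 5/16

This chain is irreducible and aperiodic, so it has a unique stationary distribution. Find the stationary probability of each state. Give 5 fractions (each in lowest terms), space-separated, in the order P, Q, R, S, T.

Answer: 5761/27801 552/3089 5651/27801 6713/27801 4708/27801

Derivation:
The stationary distribution satisfies pi = pi * P, i.e.:
  pi_P = 1/16*pi_P + 5/16*pi_Q + 1/4*pi_R + 3/16*pi_S + 1/4*pi_T
  pi_Q = 1/4*pi_P + 1/8*pi_Q + 3/16*pi_R + 3/16*pi_S + 1/8*pi_T
  pi_R = 1/16*pi_P + 5/16*pi_Q + 5/16*pi_R + 1/4*pi_S + 1/16*pi_T
  pi_S = 5/16*pi_P + 3/16*pi_Q + 1/8*pi_R + 5/16*pi_S + 1/4*pi_T
  pi_T = 5/16*pi_P + 1/16*pi_Q + 1/8*pi_R + 1/16*pi_S + 5/16*pi_T
with normalization: pi_P + pi_Q + pi_R + pi_S + pi_T = 1.

Using the first 4 balance equations plus normalization, the linear system A*pi = b is:
  [-15/16, 5/16, 1/4, 3/16, 1/4] . pi = 0
  [1/4, -7/8, 3/16, 3/16, 1/8] . pi = 0
  [1/16, 5/16, -11/16, 1/4, 1/16] . pi = 0
  [5/16, 3/16, 1/8, -11/16, 1/4] . pi = 0
  [1, 1, 1, 1, 1] . pi = 1

Solving yields:
  pi_P = 5761/27801
  pi_Q = 552/3089
  pi_R = 5651/27801
  pi_S = 6713/27801
  pi_T = 4708/27801

Verification (pi * P):
  5761/27801*1/16 + 552/3089*5/16 + 5651/27801*1/4 + 6713/27801*3/16 + 4708/27801*1/4 = 5761/27801 = pi_P  (ok)
  5761/27801*1/4 + 552/3089*1/8 + 5651/27801*3/16 + 6713/27801*3/16 + 4708/27801*1/8 = 552/3089 = pi_Q  (ok)
  5761/27801*1/16 + 552/3089*5/16 + 5651/27801*5/16 + 6713/27801*1/4 + 4708/27801*1/16 = 5651/27801 = pi_R  (ok)
  5761/27801*5/16 + 552/3089*3/16 + 5651/27801*1/8 + 6713/27801*5/16 + 4708/27801*1/4 = 6713/27801 = pi_S  (ok)
  5761/27801*5/16 + 552/3089*1/16 + 5651/27801*1/8 + 6713/27801*1/16 + 4708/27801*5/16 = 4708/27801 = pi_T  (ok)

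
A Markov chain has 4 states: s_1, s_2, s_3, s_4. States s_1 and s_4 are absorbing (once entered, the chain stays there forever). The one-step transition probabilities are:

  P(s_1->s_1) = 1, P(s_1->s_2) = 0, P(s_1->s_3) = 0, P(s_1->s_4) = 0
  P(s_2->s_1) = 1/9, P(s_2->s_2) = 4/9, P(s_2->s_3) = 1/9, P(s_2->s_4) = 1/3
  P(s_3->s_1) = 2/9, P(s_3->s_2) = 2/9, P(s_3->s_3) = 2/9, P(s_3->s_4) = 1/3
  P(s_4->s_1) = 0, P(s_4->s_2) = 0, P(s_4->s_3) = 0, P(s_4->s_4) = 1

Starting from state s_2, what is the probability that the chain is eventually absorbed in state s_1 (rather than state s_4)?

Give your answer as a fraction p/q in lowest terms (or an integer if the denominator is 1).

Answer: 3/11

Derivation:
Let a_i = P(absorbed in s_1 | start in state i).
Boundary conditions: a_s_1 = 1, a_s_4 = 0.
For each transient state i, a_i = sum_j P(i->j) * a_j:
  a_s_2 = 1/9*a_s_1 + 4/9*a_s_2 + 1/9*a_s_3 + 1/3*a_s_4
  a_s_3 = 2/9*a_s_1 + 2/9*a_s_2 + 2/9*a_s_3 + 1/3*a_s_4

Substituting a_s_1 = 1 and a_s_4 = 0, rearrange to (I - Q) a = r where r[i] = P(i -> s_1):
  [5/9, -1/9] . (a_s_2, a_s_3) = 1/9
  [-2/9, 7/9] . (a_s_2, a_s_3) = 2/9

Solving yields:
  a_s_2 = 3/11
  a_s_3 = 4/11

Starting state is s_2, so the absorption probability is a_s_2 = 3/11.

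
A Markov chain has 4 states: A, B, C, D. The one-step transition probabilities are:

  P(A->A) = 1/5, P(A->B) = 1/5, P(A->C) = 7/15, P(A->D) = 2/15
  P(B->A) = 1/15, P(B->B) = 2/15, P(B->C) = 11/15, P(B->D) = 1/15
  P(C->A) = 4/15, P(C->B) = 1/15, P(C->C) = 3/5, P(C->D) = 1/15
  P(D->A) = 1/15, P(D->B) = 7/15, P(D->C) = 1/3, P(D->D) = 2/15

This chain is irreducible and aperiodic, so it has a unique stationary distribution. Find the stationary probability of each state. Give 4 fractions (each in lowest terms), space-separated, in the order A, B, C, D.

The stationary distribution satisfies pi = pi * P, i.e.:
  pi_A = 1/5*pi_A + 1/15*pi_B + 4/15*pi_C + 1/15*pi_D
  pi_B = 1/5*pi_A + 2/15*pi_B + 1/15*pi_C + 7/15*pi_D
  pi_C = 7/15*pi_A + 11/15*pi_B + 3/5*pi_C + 1/3*pi_D
  pi_D = 2/15*pi_A + 1/15*pi_B + 1/15*pi_C + 2/15*pi_D
with normalization: pi_A + pi_B + pi_C + pi_D = 1.

Using the first 3 balance equations plus normalization, the linear system A*pi = b is:
  [-4/5, 1/15, 4/15, 1/15] . pi = 0
  [1/5, -13/15, 1/15, 7/15] . pi = 0
  [7/15, 11/15, -2/5, 1/3] . pi = 0
  [1, 1, 1, 1] . pi = 1

Solving yields:
  pi_A = 341/1640
  pi_B = 453/3280
  pi_C = 931/1640
  pi_D = 283/3280

Verification (pi * P):
  341/1640*1/5 + 453/3280*1/15 + 931/1640*4/15 + 283/3280*1/15 = 341/1640 = pi_A  (ok)
  341/1640*1/5 + 453/3280*2/15 + 931/1640*1/15 + 283/3280*7/15 = 453/3280 = pi_B  (ok)
  341/1640*7/15 + 453/3280*11/15 + 931/1640*3/5 + 283/3280*1/3 = 931/1640 = pi_C  (ok)
  341/1640*2/15 + 453/3280*1/15 + 931/1640*1/15 + 283/3280*2/15 = 283/3280 = pi_D  (ok)

Answer: 341/1640 453/3280 931/1640 283/3280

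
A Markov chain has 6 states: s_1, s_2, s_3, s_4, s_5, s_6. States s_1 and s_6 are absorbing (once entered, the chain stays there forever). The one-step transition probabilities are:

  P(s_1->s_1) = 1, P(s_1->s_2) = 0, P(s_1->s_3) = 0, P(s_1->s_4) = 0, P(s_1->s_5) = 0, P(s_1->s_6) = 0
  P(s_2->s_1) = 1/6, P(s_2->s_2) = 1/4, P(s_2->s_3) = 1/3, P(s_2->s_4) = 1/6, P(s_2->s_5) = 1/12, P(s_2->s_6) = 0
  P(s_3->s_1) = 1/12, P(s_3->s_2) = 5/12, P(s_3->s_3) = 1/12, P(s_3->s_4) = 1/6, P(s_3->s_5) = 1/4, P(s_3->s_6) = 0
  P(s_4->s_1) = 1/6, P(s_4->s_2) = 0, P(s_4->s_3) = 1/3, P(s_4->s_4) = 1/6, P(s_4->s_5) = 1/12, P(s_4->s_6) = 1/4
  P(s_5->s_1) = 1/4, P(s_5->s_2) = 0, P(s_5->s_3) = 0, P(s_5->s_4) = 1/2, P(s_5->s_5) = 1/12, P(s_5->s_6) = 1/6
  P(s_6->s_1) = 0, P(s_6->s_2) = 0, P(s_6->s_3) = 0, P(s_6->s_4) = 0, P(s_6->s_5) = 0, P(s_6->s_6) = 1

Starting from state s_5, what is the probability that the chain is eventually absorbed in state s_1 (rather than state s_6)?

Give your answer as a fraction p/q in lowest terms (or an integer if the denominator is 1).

Answer: 573/1036

Derivation:
Let a_i = P(absorbed in s_1 | start in state i).
Boundary conditions: a_s_1 = 1, a_s_6 = 0.
For each transient state i, a_i = sum_j P(i->j) * a_j:
  a_s_2 = 1/6*a_s_1 + 1/4*a_s_2 + 1/3*a_s_3 + 1/6*a_s_4 + 1/12*a_s_5 + 0*a_s_6
  a_s_3 = 1/12*a_s_1 + 5/12*a_s_2 + 1/12*a_s_3 + 1/6*a_s_4 + 1/4*a_s_5 + 0*a_s_6
  a_s_4 = 1/6*a_s_1 + 0*a_s_2 + 1/3*a_s_3 + 1/6*a_s_4 + 1/12*a_s_5 + 1/4*a_s_6
  a_s_5 = 1/4*a_s_1 + 0*a_s_2 + 0*a_s_3 + 1/2*a_s_4 + 1/12*a_s_5 + 1/6*a_s_6

Substituting a_s_1 = 1 and a_s_6 = 0, rearrange to (I - Q) a = r where r[i] = P(i -> s_1):
  [3/4, -1/3, -1/6, -1/12] . (a_s_2, a_s_3, a_s_4, a_s_5) = 1/6
  [-5/12, 11/12, -1/6, -1/4] . (a_s_2, a_s_3, a_s_4, a_s_5) = 1/12
  [0, -1/3, 5/6, -1/12] . (a_s_2, a_s_3, a_s_4, a_s_5) = 1/6
  [0, 0, -1/2, 11/12] . (a_s_2, a_s_3, a_s_4, a_s_5) = 1/4

Solving yields:
  a_s_2 = 355/518
  a_s_3 = 335/518
  a_s_4 = 1065/2072
  a_s_5 = 573/1036

Starting state is s_5, so the absorption probability is a_s_5 = 573/1036.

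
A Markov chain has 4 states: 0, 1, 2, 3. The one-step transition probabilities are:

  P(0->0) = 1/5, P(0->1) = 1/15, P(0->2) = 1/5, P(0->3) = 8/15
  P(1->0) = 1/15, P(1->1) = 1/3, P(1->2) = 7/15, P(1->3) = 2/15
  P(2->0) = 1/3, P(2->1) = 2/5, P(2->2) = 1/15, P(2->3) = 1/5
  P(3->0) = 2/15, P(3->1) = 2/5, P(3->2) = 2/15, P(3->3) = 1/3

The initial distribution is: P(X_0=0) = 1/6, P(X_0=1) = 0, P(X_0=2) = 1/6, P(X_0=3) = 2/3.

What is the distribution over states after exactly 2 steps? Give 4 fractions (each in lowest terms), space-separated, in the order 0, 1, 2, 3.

Propagating the distribution step by step (d_{t+1} = d_t * P):
d_0 = (0=1/6, 1=0, 2=1/6, 3=2/3)
  d_1[0] = 1/6*1/5 + 0*1/15 + 1/6*1/3 + 2/3*2/15 = 8/45
  d_1[1] = 1/6*1/15 + 0*1/3 + 1/6*2/5 + 2/3*2/5 = 31/90
  d_1[2] = 1/6*1/5 + 0*7/15 + 1/6*1/15 + 2/3*2/15 = 2/15
  d_1[3] = 1/6*8/15 + 0*2/15 + 1/6*1/5 + 2/3*1/3 = 31/90
d_1 = (0=8/45, 1=31/90, 2=2/15, 3=31/90)
  d_2[0] = 8/45*1/5 + 31/90*1/15 + 2/15*1/3 + 31/90*2/15 = 67/450
  d_2[1] = 8/45*1/15 + 31/90*1/3 + 2/15*2/5 + 31/90*2/5 = 143/450
  d_2[2] = 8/45*1/5 + 31/90*7/15 + 2/15*1/15 + 31/90*2/15 = 113/450
  d_2[3] = 8/45*8/15 + 31/90*2/15 + 2/15*1/5 + 31/90*1/3 = 127/450
d_2 = (0=67/450, 1=143/450, 2=113/450, 3=127/450)

Answer: 67/450 143/450 113/450 127/450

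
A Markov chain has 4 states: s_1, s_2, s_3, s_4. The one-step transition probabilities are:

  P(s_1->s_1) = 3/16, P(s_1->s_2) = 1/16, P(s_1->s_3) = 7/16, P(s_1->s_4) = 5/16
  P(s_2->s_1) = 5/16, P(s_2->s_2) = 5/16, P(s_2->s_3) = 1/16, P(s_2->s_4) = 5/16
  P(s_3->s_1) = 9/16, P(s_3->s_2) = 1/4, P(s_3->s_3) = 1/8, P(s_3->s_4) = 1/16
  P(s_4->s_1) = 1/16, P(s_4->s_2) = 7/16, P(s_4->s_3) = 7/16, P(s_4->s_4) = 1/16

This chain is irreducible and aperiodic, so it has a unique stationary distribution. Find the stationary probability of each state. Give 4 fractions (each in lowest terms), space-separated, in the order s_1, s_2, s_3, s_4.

The stationary distribution satisfies pi = pi * P, i.e.:
  pi_s_1 = 3/16*pi_s_1 + 5/16*pi_s_2 + 9/16*pi_s_3 + 1/16*pi_s_4
  pi_s_2 = 1/16*pi_s_1 + 5/16*pi_s_2 + 1/4*pi_s_3 + 7/16*pi_s_4
  pi_s_3 = 7/16*pi_s_1 + 1/16*pi_s_2 + 1/8*pi_s_3 + 7/16*pi_s_4
  pi_s_4 = 5/16*pi_s_1 + 5/16*pi_s_2 + 1/16*pi_s_3 + 1/16*pi_s_4
with normalization: pi_s_1 + pi_s_2 + pi_s_3 + pi_s_4 = 1.

Using the first 3 balance equations plus normalization, the linear system A*pi = b is:
  [-13/16, 5/16, 9/16, 1/16] . pi = 0
  [1/16, -11/16, 1/4, 7/16] . pi = 0
  [7/16, 1/16, -7/8, 7/16] . pi = 0
  [1, 1, 1, 1] . pi = 1

Solving yields:
  pi_s_1 = 64/219
  pi_s_2 = 217/876
  pi_s_3 = 115/438
  pi_s_4 = 173/876

Verification (pi * P):
  64/219*3/16 + 217/876*5/16 + 115/438*9/16 + 173/876*1/16 = 64/219 = pi_s_1  (ok)
  64/219*1/16 + 217/876*5/16 + 115/438*1/4 + 173/876*7/16 = 217/876 = pi_s_2  (ok)
  64/219*7/16 + 217/876*1/16 + 115/438*1/8 + 173/876*7/16 = 115/438 = pi_s_3  (ok)
  64/219*5/16 + 217/876*5/16 + 115/438*1/16 + 173/876*1/16 = 173/876 = pi_s_4  (ok)

Answer: 64/219 217/876 115/438 173/876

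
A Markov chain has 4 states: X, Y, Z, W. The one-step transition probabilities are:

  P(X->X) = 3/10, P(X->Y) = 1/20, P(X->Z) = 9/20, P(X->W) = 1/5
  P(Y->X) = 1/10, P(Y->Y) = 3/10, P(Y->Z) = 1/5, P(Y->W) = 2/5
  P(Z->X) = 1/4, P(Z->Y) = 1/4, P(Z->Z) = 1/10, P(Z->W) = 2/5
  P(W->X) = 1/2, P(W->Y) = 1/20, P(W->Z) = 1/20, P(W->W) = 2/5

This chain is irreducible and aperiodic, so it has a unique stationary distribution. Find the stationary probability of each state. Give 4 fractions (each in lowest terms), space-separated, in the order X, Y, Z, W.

Answer: 307/926 57/463 98/463 309/926

Derivation:
The stationary distribution satisfies pi = pi * P, i.e.:
  pi_X = 3/10*pi_X + 1/10*pi_Y + 1/4*pi_Z + 1/2*pi_W
  pi_Y = 1/20*pi_X + 3/10*pi_Y + 1/4*pi_Z + 1/20*pi_W
  pi_Z = 9/20*pi_X + 1/5*pi_Y + 1/10*pi_Z + 1/20*pi_W
  pi_W = 1/5*pi_X + 2/5*pi_Y + 2/5*pi_Z + 2/5*pi_W
with normalization: pi_X + pi_Y + pi_Z + pi_W = 1.

Using the first 3 balance equations plus normalization, the linear system A*pi = b is:
  [-7/10, 1/10, 1/4, 1/2] . pi = 0
  [1/20, -7/10, 1/4, 1/20] . pi = 0
  [9/20, 1/5, -9/10, 1/20] . pi = 0
  [1, 1, 1, 1] . pi = 1

Solving yields:
  pi_X = 307/926
  pi_Y = 57/463
  pi_Z = 98/463
  pi_W = 309/926

Verification (pi * P):
  307/926*3/10 + 57/463*1/10 + 98/463*1/4 + 309/926*1/2 = 307/926 = pi_X  (ok)
  307/926*1/20 + 57/463*3/10 + 98/463*1/4 + 309/926*1/20 = 57/463 = pi_Y  (ok)
  307/926*9/20 + 57/463*1/5 + 98/463*1/10 + 309/926*1/20 = 98/463 = pi_Z  (ok)
  307/926*1/5 + 57/463*2/5 + 98/463*2/5 + 309/926*2/5 = 309/926 = pi_W  (ok)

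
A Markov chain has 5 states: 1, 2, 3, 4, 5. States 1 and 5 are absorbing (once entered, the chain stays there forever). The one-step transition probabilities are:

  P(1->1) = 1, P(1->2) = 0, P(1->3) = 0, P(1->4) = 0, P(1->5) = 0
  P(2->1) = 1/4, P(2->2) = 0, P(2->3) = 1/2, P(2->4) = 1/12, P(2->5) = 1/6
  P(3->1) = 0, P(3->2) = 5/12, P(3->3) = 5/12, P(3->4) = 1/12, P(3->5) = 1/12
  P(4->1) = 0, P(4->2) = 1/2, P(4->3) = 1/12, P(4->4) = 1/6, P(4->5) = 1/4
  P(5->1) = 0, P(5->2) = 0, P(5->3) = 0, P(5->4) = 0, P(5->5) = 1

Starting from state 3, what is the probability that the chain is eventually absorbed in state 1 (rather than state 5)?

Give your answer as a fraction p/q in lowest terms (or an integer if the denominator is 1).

Answer: 168/445

Derivation:
Let a_i = P(absorbed in 1 | start in state i).
Boundary conditions: a_1 = 1, a_5 = 0.
For each transient state i, a_i = sum_j P(i->j) * a_j:
  a_2 = 1/4*a_1 + 0*a_2 + 1/2*a_3 + 1/12*a_4 + 1/6*a_5
  a_3 = 0*a_1 + 5/12*a_2 + 5/12*a_3 + 1/12*a_4 + 1/12*a_5
  a_4 = 0*a_1 + 1/2*a_2 + 1/12*a_3 + 1/6*a_4 + 1/4*a_5

Substituting a_1 = 1 and a_5 = 0, rearrange to (I - Q) a = r where r[i] = P(i -> 1):
  [1, -1/2, -1/12] . (a_2, a_3, a_4) = 1/4
  [-5/12, 7/12, -1/12] . (a_2, a_3, a_4) = 0
  [-1/2, -1/12, 5/6] . (a_2, a_3, a_4) = 0

Solving yields:
  a_2 = 207/445
  a_3 = 168/445
  a_4 = 141/445

Starting state is 3, so the absorption probability is a_3 = 168/445.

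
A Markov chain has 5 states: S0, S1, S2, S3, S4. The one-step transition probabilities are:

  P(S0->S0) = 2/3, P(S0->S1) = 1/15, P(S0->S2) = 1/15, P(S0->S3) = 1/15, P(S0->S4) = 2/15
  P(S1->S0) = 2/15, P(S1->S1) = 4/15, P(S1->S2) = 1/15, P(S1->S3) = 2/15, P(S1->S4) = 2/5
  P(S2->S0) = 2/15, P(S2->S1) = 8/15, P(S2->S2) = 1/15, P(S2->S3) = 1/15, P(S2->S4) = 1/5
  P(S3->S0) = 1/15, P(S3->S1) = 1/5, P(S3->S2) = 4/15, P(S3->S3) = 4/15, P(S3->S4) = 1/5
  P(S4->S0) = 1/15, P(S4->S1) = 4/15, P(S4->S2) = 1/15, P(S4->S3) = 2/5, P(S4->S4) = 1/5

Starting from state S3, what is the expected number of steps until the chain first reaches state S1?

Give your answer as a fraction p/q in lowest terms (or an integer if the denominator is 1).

Let h_i = expected steps to first reach S1 from state i.
Boundary: h_S1 = 0.
First-step equations for the other states:
  h_S0 = 1 + 2/3*h_S0 + 1/15*h_S1 + 1/15*h_S2 + 1/15*h_S3 + 2/15*h_S4
  h_S2 = 1 + 2/15*h_S0 + 8/15*h_S1 + 1/15*h_S2 + 1/15*h_S3 + 1/5*h_S4
  h_S3 = 1 + 1/15*h_S0 + 1/5*h_S1 + 4/15*h_S2 + 4/15*h_S3 + 1/5*h_S4
  h_S4 = 1 + 1/15*h_S0 + 4/15*h_S1 + 1/15*h_S2 + 2/5*h_S3 + 1/5*h_S4

Substituting h_S1 = 0 and rearranging gives the linear system (I - Q) h = 1:
  [1/3, -1/15, -1/15, -2/15] . (h_S0, h_S2, h_S3, h_S4) = 1
  [-2/15, 14/15, -1/15, -1/5] . (h_S0, h_S2, h_S3, h_S4) = 1
  [-1/15, -4/15, 11/15, -1/5] . (h_S0, h_S2, h_S3, h_S4) = 1
  [-1/15, -1/15, -2/5, 4/5] . (h_S0, h_S2, h_S3, h_S4) = 1

Solving yields:
  h_S0 = 1458/239
  h_S2 = 3729/1195
  h_S3 = 4986/1195
  h_S4 = 981/239

Starting state is S3, so the expected hitting time is h_S3 = 4986/1195.

Answer: 4986/1195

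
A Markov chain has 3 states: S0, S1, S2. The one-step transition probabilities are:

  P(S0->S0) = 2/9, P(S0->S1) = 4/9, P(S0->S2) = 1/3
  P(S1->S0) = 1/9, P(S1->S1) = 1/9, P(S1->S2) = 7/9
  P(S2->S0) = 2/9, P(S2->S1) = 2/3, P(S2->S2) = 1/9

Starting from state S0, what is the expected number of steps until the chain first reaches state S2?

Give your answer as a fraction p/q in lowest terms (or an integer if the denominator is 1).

Let h_i = expected steps to first reach S2 from state i.
Boundary: h_S2 = 0.
First-step equations for the other states:
  h_S0 = 1 + 2/9*h_S0 + 4/9*h_S1 + 1/3*h_S2
  h_S1 = 1 + 1/9*h_S0 + 1/9*h_S1 + 7/9*h_S2

Substituting h_S2 = 0 and rearranging gives the linear system (I - Q) h = 1:
  [7/9, -4/9] . (h_S0, h_S1) = 1
  [-1/9, 8/9] . (h_S0, h_S1) = 1

Solving yields:
  h_S0 = 27/13
  h_S1 = 18/13

Starting state is S0, so the expected hitting time is h_S0 = 27/13.

Answer: 27/13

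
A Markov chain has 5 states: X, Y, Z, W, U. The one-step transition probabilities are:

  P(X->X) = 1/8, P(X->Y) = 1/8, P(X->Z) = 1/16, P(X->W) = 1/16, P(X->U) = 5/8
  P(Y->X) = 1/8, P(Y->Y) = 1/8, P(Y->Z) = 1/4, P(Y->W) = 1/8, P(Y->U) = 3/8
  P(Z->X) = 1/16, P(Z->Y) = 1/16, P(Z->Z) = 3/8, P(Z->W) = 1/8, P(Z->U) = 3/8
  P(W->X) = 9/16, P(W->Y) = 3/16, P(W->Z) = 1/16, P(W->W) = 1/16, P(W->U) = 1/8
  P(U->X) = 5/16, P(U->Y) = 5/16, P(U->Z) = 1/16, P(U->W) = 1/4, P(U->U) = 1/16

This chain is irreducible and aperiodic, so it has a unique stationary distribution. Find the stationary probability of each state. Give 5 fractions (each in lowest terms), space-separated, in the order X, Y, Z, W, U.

Answer: 3074/13123 217/1193 1844/13123 1832/13123 3986/13123

Derivation:
The stationary distribution satisfies pi = pi * P, i.e.:
  pi_X = 1/8*pi_X + 1/8*pi_Y + 1/16*pi_Z + 9/16*pi_W + 5/16*pi_U
  pi_Y = 1/8*pi_X + 1/8*pi_Y + 1/16*pi_Z + 3/16*pi_W + 5/16*pi_U
  pi_Z = 1/16*pi_X + 1/4*pi_Y + 3/8*pi_Z + 1/16*pi_W + 1/16*pi_U
  pi_W = 1/16*pi_X + 1/8*pi_Y + 1/8*pi_Z + 1/16*pi_W + 1/4*pi_U
  pi_U = 5/8*pi_X + 3/8*pi_Y + 3/8*pi_Z + 1/8*pi_W + 1/16*pi_U
with normalization: pi_X + pi_Y + pi_Z + pi_W + pi_U = 1.

Using the first 4 balance equations plus normalization, the linear system A*pi = b is:
  [-7/8, 1/8, 1/16, 9/16, 5/16] . pi = 0
  [1/8, -7/8, 1/16, 3/16, 5/16] . pi = 0
  [1/16, 1/4, -5/8, 1/16, 1/16] . pi = 0
  [1/16, 1/8, 1/8, -15/16, 1/4] . pi = 0
  [1, 1, 1, 1, 1] . pi = 1

Solving yields:
  pi_X = 3074/13123
  pi_Y = 217/1193
  pi_Z = 1844/13123
  pi_W = 1832/13123
  pi_U = 3986/13123

Verification (pi * P):
  3074/13123*1/8 + 217/1193*1/8 + 1844/13123*1/16 + 1832/13123*9/16 + 3986/13123*5/16 = 3074/13123 = pi_X  (ok)
  3074/13123*1/8 + 217/1193*1/8 + 1844/13123*1/16 + 1832/13123*3/16 + 3986/13123*5/16 = 217/1193 = pi_Y  (ok)
  3074/13123*1/16 + 217/1193*1/4 + 1844/13123*3/8 + 1832/13123*1/16 + 3986/13123*1/16 = 1844/13123 = pi_Z  (ok)
  3074/13123*1/16 + 217/1193*1/8 + 1844/13123*1/8 + 1832/13123*1/16 + 3986/13123*1/4 = 1832/13123 = pi_W  (ok)
  3074/13123*5/8 + 217/1193*3/8 + 1844/13123*3/8 + 1832/13123*1/8 + 3986/13123*1/16 = 3986/13123 = pi_U  (ok)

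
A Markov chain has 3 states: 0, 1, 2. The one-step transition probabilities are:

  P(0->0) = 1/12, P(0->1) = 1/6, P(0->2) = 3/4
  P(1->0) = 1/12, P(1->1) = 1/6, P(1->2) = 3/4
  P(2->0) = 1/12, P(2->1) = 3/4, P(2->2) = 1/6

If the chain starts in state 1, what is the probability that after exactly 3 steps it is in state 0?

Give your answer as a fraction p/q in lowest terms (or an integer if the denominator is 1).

Computing P^3 by repeated multiplication:
P^1 =
  0: [1/12, 1/6, 3/4]
  1: [1/12, 1/6, 3/4]
  2: [1/12, 3/4, 1/6]
P^2 =
  0: [1/12, 29/48, 5/16]
  1: [1/12, 29/48, 5/16]
  2: [1/12, 19/72, 47/72]
P^3 =
  0: [1/12, 67/192, 109/192]
  1: [1/12, 67/192, 109/192]
  2: [1/12, 473/864, 319/864]

(P^3)[1 -> 0] = 1/12

Answer: 1/12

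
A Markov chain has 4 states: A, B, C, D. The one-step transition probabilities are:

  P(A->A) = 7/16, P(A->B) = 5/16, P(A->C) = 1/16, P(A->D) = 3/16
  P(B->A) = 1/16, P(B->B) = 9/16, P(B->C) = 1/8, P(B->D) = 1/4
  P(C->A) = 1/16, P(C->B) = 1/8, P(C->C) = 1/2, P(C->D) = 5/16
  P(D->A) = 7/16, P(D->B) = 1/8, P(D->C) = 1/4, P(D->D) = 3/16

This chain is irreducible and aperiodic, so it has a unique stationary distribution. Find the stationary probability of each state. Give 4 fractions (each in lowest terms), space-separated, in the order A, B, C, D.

The stationary distribution satisfies pi = pi * P, i.e.:
  pi_A = 7/16*pi_A + 1/16*pi_B + 1/16*pi_C + 7/16*pi_D
  pi_B = 5/16*pi_A + 9/16*pi_B + 1/8*pi_C + 1/8*pi_D
  pi_C = 1/16*pi_A + 1/8*pi_B + 1/2*pi_C + 1/4*pi_D
  pi_D = 3/16*pi_A + 1/4*pi_B + 5/16*pi_C + 3/16*pi_D
with normalization: pi_A + pi_B + pi_C + pi_D = 1.

Using the first 3 balance equations plus normalization, the linear system A*pi = b is:
  [-9/16, 1/16, 1/16, 7/16] . pi = 0
  [5/16, -7/16, 1/8, 1/8] . pi = 0
  [1/16, 1/8, -1/2, 1/4] . pi = 0
  [1, 1, 1, 1] . pi = 1

Solving yields:
  pi_A = 70/291
  pi_B = 88/291
  pi_C = 389/1746
  pi_D = 409/1746

Verification (pi * P):
  70/291*7/16 + 88/291*1/16 + 389/1746*1/16 + 409/1746*7/16 = 70/291 = pi_A  (ok)
  70/291*5/16 + 88/291*9/16 + 389/1746*1/8 + 409/1746*1/8 = 88/291 = pi_B  (ok)
  70/291*1/16 + 88/291*1/8 + 389/1746*1/2 + 409/1746*1/4 = 389/1746 = pi_C  (ok)
  70/291*3/16 + 88/291*1/4 + 389/1746*5/16 + 409/1746*3/16 = 409/1746 = pi_D  (ok)

Answer: 70/291 88/291 389/1746 409/1746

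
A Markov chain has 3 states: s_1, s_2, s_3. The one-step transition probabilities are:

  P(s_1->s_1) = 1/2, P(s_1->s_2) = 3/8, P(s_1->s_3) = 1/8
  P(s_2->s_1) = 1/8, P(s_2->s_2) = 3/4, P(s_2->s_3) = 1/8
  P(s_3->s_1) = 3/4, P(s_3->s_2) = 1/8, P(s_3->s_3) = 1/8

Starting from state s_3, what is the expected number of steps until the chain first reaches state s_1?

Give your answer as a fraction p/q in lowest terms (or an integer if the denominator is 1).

Let h_i = expected steps to first reach s_1 from state i.
Boundary: h_s_1 = 0.
First-step equations for the other states:
  h_s_2 = 1 + 1/8*h_s_1 + 3/4*h_s_2 + 1/8*h_s_3
  h_s_3 = 1 + 3/4*h_s_1 + 1/8*h_s_2 + 1/8*h_s_3

Substituting h_s_1 = 0 and rearranging gives the linear system (I - Q) h = 1:
  [1/4, -1/8] . (h_s_2, h_s_3) = 1
  [-1/8, 7/8] . (h_s_2, h_s_3) = 1

Solving yields:
  h_s_2 = 64/13
  h_s_3 = 24/13

Starting state is s_3, so the expected hitting time is h_s_3 = 24/13.

Answer: 24/13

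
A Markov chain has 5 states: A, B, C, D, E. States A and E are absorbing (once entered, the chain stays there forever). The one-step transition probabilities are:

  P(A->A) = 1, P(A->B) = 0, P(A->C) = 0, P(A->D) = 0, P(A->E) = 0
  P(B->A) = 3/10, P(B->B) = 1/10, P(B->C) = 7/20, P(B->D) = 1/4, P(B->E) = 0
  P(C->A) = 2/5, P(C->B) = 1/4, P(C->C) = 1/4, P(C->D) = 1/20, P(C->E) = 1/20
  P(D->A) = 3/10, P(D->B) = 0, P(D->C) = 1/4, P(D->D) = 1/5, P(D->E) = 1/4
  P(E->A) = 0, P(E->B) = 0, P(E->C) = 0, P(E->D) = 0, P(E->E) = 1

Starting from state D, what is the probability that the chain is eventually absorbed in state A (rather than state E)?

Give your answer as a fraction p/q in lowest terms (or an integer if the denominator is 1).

Answer: 456/709

Derivation:
Let a_i = P(absorbed in A | start in state i).
Boundary conditions: a_A = 1, a_E = 0.
For each transient state i, a_i = sum_j P(i->j) * a_j:
  a_B = 3/10*a_A + 1/10*a_B + 7/20*a_C + 1/4*a_D + 0*a_E
  a_C = 2/5*a_A + 1/4*a_B + 1/4*a_C + 1/20*a_D + 1/20*a_E
  a_D = 3/10*a_A + 0*a_B + 1/4*a_C + 1/5*a_D + 1/4*a_E

Substituting a_A = 1 and a_E = 0, rearrange to (I - Q) a = r where r[i] = P(i -> A):
  [9/10, -7/20, -1/4] . (a_B, a_C, a_D) = 3/10
  [-1/4, 3/4, -1/20] . (a_B, a_C, a_D) = 2/5
  [0, -1/4, 4/5] . (a_B, a_C, a_D) = 3/10

Solving yields:
  a_B = 2998/3545
  a_C = 3042/3545
  a_D = 456/709

Starting state is D, so the absorption probability is a_D = 456/709.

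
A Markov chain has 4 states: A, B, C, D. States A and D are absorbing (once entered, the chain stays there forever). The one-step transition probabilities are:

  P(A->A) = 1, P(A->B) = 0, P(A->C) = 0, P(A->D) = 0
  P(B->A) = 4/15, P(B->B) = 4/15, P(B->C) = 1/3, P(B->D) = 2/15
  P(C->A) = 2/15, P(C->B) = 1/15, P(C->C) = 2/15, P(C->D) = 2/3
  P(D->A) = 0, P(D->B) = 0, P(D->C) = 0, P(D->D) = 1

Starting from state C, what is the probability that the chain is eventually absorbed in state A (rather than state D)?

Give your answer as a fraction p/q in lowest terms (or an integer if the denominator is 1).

Answer: 13/69

Derivation:
Let a_i = P(absorbed in A | start in state i).
Boundary conditions: a_A = 1, a_D = 0.
For each transient state i, a_i = sum_j P(i->j) * a_j:
  a_B = 4/15*a_A + 4/15*a_B + 1/3*a_C + 2/15*a_D
  a_C = 2/15*a_A + 1/15*a_B + 2/15*a_C + 2/3*a_D

Substituting a_A = 1 and a_D = 0, rearrange to (I - Q) a = r where r[i] = P(i -> A):
  [11/15, -1/3] . (a_B, a_C) = 4/15
  [-1/15, 13/15] . (a_B, a_C) = 2/15

Solving yields:
  a_B = 31/69
  a_C = 13/69

Starting state is C, so the absorption probability is a_C = 13/69.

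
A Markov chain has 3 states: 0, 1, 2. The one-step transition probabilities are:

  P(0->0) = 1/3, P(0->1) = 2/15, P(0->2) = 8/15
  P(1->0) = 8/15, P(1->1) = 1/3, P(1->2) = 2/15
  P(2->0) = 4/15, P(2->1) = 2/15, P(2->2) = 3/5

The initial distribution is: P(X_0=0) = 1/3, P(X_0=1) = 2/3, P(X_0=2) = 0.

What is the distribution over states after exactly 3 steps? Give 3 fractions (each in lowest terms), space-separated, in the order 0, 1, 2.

Propagating the distribution step by step (d_{t+1} = d_t * P):
d_0 = (0=1/3, 1=2/3, 2=0)
  d_1[0] = 1/3*1/3 + 2/3*8/15 + 0*4/15 = 7/15
  d_1[1] = 1/3*2/15 + 2/3*1/3 + 0*2/15 = 4/15
  d_1[2] = 1/3*8/15 + 2/3*2/15 + 0*3/5 = 4/15
d_1 = (0=7/15, 1=4/15, 2=4/15)
  d_2[0] = 7/15*1/3 + 4/15*8/15 + 4/15*4/15 = 83/225
  d_2[1] = 7/15*2/15 + 4/15*1/3 + 4/15*2/15 = 14/75
  d_2[2] = 7/15*8/15 + 4/15*2/15 + 4/15*3/5 = 4/9
d_2 = (0=83/225, 1=14/75, 2=4/9)
  d_3[0] = 83/225*1/3 + 14/75*8/15 + 4/9*4/15 = 1151/3375
  d_3[1] = 83/225*2/15 + 14/75*1/3 + 4/9*2/15 = 64/375
  d_3[2] = 83/225*8/15 + 14/75*2/15 + 4/9*3/5 = 1648/3375
d_3 = (0=1151/3375, 1=64/375, 2=1648/3375)

Answer: 1151/3375 64/375 1648/3375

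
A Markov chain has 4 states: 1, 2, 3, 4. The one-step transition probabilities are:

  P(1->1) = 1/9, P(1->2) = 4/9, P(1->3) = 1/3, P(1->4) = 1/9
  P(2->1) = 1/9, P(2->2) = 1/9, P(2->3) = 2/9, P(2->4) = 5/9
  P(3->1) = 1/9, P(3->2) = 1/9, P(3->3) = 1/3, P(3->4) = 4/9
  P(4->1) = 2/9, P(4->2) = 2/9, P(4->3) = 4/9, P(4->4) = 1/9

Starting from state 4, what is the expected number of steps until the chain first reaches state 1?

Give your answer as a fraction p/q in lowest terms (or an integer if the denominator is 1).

Answer: 49/8

Derivation:
Let h_i = expected steps to first reach 1 from state i.
Boundary: h_1 = 0.
First-step equations for the other states:
  h_2 = 1 + 1/9*h_1 + 1/9*h_2 + 2/9*h_3 + 5/9*h_4
  h_3 = 1 + 1/9*h_1 + 1/9*h_2 + 1/3*h_3 + 4/9*h_4
  h_4 = 1 + 2/9*h_1 + 2/9*h_2 + 4/9*h_3 + 1/9*h_4

Substituting h_1 = 0 and rearranging gives the linear system (I - Q) h = 1:
  [8/9, -2/9, -5/9] . (h_2, h_3, h_4) = 1
  [-1/9, 2/3, -4/9] . (h_2, h_3, h_4) = 1
  [-2/9, -4/9, 8/9] . (h_2, h_3, h_4) = 1

Solving yields:
  h_2 = 53/8
  h_3 = 107/16
  h_4 = 49/8

Starting state is 4, so the expected hitting time is h_4 = 49/8.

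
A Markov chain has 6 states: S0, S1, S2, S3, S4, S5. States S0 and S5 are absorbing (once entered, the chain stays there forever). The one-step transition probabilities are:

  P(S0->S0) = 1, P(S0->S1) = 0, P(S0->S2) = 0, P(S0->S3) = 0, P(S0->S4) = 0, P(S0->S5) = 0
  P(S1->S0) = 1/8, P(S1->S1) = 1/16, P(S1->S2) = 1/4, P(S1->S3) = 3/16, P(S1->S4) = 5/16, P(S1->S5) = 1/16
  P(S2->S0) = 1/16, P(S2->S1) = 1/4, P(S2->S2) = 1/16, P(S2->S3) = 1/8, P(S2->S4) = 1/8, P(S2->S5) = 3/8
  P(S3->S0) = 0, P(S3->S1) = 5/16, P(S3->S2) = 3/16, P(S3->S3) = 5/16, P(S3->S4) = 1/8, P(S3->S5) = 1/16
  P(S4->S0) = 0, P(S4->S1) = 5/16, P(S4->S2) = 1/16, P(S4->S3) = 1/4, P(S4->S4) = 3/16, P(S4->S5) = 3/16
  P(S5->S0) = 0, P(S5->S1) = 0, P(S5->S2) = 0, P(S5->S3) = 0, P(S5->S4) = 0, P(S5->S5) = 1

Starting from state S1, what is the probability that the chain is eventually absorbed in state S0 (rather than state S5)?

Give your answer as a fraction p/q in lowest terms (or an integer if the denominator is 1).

Answer: 508/1687

Derivation:
Let a_i = P(absorbed in S0 | start in state i).
Boundary conditions: a_S0 = 1, a_S5 = 0.
For each transient state i, a_i = sum_j P(i->j) * a_j:
  a_S1 = 1/8*a_S0 + 1/16*a_S1 + 1/4*a_S2 + 3/16*a_S3 + 5/16*a_S4 + 1/16*a_S5
  a_S2 = 1/16*a_S0 + 1/4*a_S1 + 1/16*a_S2 + 1/8*a_S3 + 1/8*a_S4 + 3/8*a_S5
  a_S3 = 0*a_S0 + 5/16*a_S1 + 3/16*a_S2 + 5/16*a_S3 + 1/8*a_S4 + 1/16*a_S5
  a_S4 = 0*a_S0 + 5/16*a_S1 + 1/16*a_S2 + 1/4*a_S3 + 3/16*a_S4 + 3/16*a_S5

Substituting a_S0 = 1 and a_S5 = 0, rearrange to (I - Q) a = r where r[i] = P(i -> S0):
  [15/16, -1/4, -3/16, -5/16] . (a_S1, a_S2, a_S3, a_S4) = 1/8
  [-1/4, 15/16, -1/8, -1/8] . (a_S1, a_S2, a_S3, a_S4) = 1/16
  [-5/16, -3/16, 11/16, -1/8] . (a_S1, a_S2, a_S3, a_S4) = 0
  [-5/16, -1/16, -1/4, 13/16] . (a_S1, a_S2, a_S3, a_S4) = 0

Solving yields:
  a_S1 = 508/1687
  a_S2 = 345/1687
  a_S3 = 387/1687
  a_S4 = 341/1687

Starting state is S1, so the absorption probability is a_S1 = 508/1687.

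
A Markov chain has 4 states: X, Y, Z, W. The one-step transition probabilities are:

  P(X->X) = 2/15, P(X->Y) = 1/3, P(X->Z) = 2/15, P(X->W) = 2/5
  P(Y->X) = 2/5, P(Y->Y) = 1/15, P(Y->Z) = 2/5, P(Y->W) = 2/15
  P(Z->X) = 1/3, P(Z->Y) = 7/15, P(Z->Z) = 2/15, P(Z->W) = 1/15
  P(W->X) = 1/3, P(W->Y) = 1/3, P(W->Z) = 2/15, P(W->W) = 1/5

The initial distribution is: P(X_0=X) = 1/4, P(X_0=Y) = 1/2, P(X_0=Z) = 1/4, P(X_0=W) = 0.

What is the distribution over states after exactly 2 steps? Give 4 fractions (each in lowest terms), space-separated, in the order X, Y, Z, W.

Propagating the distribution step by step (d_{t+1} = d_t * P):
d_0 = (X=1/4, Y=1/2, Z=1/4, W=0)
  d_1[X] = 1/4*2/15 + 1/2*2/5 + 1/4*1/3 + 0*1/3 = 19/60
  d_1[Y] = 1/4*1/3 + 1/2*1/15 + 1/4*7/15 + 0*1/3 = 7/30
  d_1[Z] = 1/4*2/15 + 1/2*2/5 + 1/4*2/15 + 0*2/15 = 4/15
  d_1[W] = 1/4*2/5 + 1/2*2/15 + 1/4*1/15 + 0*1/5 = 11/60
d_1 = (X=19/60, Y=7/30, Z=4/15, W=11/60)
  d_2[X] = 19/60*2/15 + 7/30*2/5 + 4/15*1/3 + 11/60*1/3 = 257/900
  d_2[Y] = 19/60*1/3 + 7/30*1/15 + 4/15*7/15 + 11/60*1/3 = 23/75
  d_2[Z] = 19/60*2/15 + 7/30*2/5 + 4/15*2/15 + 11/60*2/15 = 44/225
  d_2[W] = 19/60*2/5 + 7/30*2/15 + 4/15*1/15 + 11/60*1/5 = 191/900
d_2 = (X=257/900, Y=23/75, Z=44/225, W=191/900)

Answer: 257/900 23/75 44/225 191/900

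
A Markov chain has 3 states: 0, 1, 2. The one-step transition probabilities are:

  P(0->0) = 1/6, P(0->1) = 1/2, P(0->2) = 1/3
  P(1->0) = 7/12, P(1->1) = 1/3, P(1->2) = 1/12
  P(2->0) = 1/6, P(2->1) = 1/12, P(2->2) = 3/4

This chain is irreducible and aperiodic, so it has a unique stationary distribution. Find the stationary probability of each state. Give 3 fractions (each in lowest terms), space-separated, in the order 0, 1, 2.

The stationary distribution satisfies pi = pi * P, i.e.:
  pi_0 = 1/6*pi_0 + 7/12*pi_1 + 1/6*pi_2
  pi_1 = 1/2*pi_0 + 1/3*pi_1 + 1/12*pi_2
  pi_2 = 1/3*pi_0 + 1/12*pi_1 + 3/4*pi_2
with normalization: pi_0 + pi_1 + pi_2 = 1.

Using the first 2 balance equations plus normalization, the linear system A*pi = b is:
  [-5/6, 7/12, 1/6] . pi = 0
  [1/2, -2/3, 1/12] . pi = 0
  [1, 1, 1] . pi = 1

Solving yields:
  pi_0 = 23/83
  pi_1 = 22/83
  pi_2 = 38/83

Verification (pi * P):
  23/83*1/6 + 22/83*7/12 + 38/83*1/6 = 23/83 = pi_0  (ok)
  23/83*1/2 + 22/83*1/3 + 38/83*1/12 = 22/83 = pi_1  (ok)
  23/83*1/3 + 22/83*1/12 + 38/83*3/4 = 38/83 = pi_2  (ok)

Answer: 23/83 22/83 38/83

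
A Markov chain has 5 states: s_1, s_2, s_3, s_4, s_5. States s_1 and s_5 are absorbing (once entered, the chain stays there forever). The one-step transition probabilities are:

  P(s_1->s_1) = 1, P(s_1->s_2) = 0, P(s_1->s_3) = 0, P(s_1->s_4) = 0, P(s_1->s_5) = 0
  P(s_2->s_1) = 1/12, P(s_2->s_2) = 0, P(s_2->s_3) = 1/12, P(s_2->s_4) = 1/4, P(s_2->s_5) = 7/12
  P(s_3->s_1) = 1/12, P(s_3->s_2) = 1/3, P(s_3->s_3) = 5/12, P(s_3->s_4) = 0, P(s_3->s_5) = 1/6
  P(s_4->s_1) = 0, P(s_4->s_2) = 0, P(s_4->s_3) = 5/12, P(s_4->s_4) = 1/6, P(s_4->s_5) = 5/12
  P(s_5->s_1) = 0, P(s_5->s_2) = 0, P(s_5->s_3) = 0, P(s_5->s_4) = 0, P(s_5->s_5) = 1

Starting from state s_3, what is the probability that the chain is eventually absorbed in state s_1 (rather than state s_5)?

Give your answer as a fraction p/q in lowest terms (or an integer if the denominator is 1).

Answer: 8/37

Derivation:
Let a_i = P(absorbed in s_1 | start in state i).
Boundary conditions: a_s_1 = 1, a_s_5 = 0.
For each transient state i, a_i = sum_j P(i->j) * a_j:
  a_s_2 = 1/12*a_s_1 + 0*a_s_2 + 1/12*a_s_3 + 1/4*a_s_4 + 7/12*a_s_5
  a_s_3 = 1/12*a_s_1 + 1/3*a_s_2 + 5/12*a_s_3 + 0*a_s_4 + 1/6*a_s_5
  a_s_4 = 0*a_s_1 + 0*a_s_2 + 5/12*a_s_3 + 1/6*a_s_4 + 5/12*a_s_5

Substituting a_s_1 = 1 and a_s_5 = 0, rearrange to (I - Q) a = r where r[i] = P(i -> s_1):
  [1, -1/12, -1/4] . (a_s_2, a_s_3, a_s_4) = 1/12
  [-1/3, 7/12, 0] . (a_s_2, a_s_3, a_s_4) = 1/12
  [0, -5/12, 5/6] . (a_s_2, a_s_3, a_s_4) = 0

Solving yields:
  a_s_2 = 19/148
  a_s_3 = 8/37
  a_s_4 = 4/37

Starting state is s_3, so the absorption probability is a_s_3 = 8/37.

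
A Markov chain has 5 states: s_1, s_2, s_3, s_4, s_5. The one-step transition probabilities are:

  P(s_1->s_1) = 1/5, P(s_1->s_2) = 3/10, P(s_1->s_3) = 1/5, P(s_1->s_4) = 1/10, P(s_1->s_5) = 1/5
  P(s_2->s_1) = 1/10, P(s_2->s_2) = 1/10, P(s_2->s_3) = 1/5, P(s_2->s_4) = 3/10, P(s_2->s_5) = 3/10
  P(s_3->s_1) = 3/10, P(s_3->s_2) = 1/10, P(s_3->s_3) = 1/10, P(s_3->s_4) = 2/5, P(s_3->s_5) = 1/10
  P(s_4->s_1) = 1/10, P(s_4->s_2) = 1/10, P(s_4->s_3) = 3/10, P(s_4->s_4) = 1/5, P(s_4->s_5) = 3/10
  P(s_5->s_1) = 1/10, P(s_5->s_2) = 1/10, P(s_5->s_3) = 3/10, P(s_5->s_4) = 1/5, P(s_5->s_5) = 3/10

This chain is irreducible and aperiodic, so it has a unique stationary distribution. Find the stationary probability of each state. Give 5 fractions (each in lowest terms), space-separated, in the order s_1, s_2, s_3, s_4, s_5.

The stationary distribution satisfies pi = pi * P, i.e.:
  pi_s_1 = 1/5*pi_s_1 + 1/10*pi_s_2 + 3/10*pi_s_3 + 1/10*pi_s_4 + 1/10*pi_s_5
  pi_s_2 = 3/10*pi_s_1 + 1/10*pi_s_2 + 1/10*pi_s_3 + 1/10*pi_s_4 + 1/10*pi_s_5
  pi_s_3 = 1/5*pi_s_1 + 1/5*pi_s_2 + 1/10*pi_s_3 + 3/10*pi_s_4 + 3/10*pi_s_5
  pi_s_4 = 1/10*pi_s_1 + 3/10*pi_s_2 + 2/5*pi_s_3 + 1/5*pi_s_4 + 1/5*pi_s_5
  pi_s_5 = 1/5*pi_s_1 + 3/10*pi_s_2 + 1/10*pi_s_3 + 3/10*pi_s_4 + 3/10*pi_s_5
with normalization: pi_s_1 + pi_s_2 + pi_s_3 + pi_s_4 + pi_s_5 = 1.

Using the first 4 balance equations plus normalization, the linear system A*pi = b is:
  [-4/5, 1/10, 3/10, 1/10, 1/10] . pi = 0
  [3/10, -9/10, 1/10, 1/10, 1/10] . pi = 0
  [1/5, 1/5, -9/10, 3/10, 3/10] . pi = 0
  [1/10, 3/10, 2/5, -4/5, 1/5] . pi = 0
  [1, 1, 1, 1, 1] . pi = 1

Solving yields:
  pi_s_1 = 89/552
  pi_s_2 = 73/552
  pi_s_3 = 83/368
  pi_s_4 = 1337/5520
  pi_s_5 = 659/2760

Verification (pi * P):
  89/552*1/5 + 73/552*1/10 + 83/368*3/10 + 1337/5520*1/10 + 659/2760*1/10 = 89/552 = pi_s_1  (ok)
  89/552*3/10 + 73/552*1/10 + 83/368*1/10 + 1337/5520*1/10 + 659/2760*1/10 = 73/552 = pi_s_2  (ok)
  89/552*1/5 + 73/552*1/5 + 83/368*1/10 + 1337/5520*3/10 + 659/2760*3/10 = 83/368 = pi_s_3  (ok)
  89/552*1/10 + 73/552*3/10 + 83/368*2/5 + 1337/5520*1/5 + 659/2760*1/5 = 1337/5520 = pi_s_4  (ok)
  89/552*1/5 + 73/552*3/10 + 83/368*1/10 + 1337/5520*3/10 + 659/2760*3/10 = 659/2760 = pi_s_5  (ok)

Answer: 89/552 73/552 83/368 1337/5520 659/2760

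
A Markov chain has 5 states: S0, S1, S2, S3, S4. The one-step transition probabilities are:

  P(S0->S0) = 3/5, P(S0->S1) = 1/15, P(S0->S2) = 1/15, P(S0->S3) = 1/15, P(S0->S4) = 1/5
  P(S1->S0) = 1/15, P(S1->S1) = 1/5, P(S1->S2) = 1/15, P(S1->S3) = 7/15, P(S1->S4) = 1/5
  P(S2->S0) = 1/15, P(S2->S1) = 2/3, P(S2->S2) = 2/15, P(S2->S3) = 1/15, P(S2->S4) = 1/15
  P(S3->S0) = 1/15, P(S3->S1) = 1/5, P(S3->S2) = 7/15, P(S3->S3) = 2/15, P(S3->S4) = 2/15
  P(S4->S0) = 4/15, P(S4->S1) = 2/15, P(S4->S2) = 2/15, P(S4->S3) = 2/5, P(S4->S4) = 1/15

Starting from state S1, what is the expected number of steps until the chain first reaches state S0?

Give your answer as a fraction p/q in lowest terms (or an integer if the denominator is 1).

Let h_i = expected steps to first reach S0 from state i.
Boundary: h_S0 = 0.
First-step equations for the other states:
  h_S1 = 1 + 1/15*h_S0 + 1/5*h_S1 + 1/15*h_S2 + 7/15*h_S3 + 1/5*h_S4
  h_S2 = 1 + 1/15*h_S0 + 2/3*h_S1 + 2/15*h_S2 + 1/15*h_S3 + 1/15*h_S4
  h_S3 = 1 + 1/15*h_S0 + 1/5*h_S1 + 7/15*h_S2 + 2/15*h_S3 + 2/15*h_S4
  h_S4 = 1 + 4/15*h_S0 + 2/15*h_S1 + 2/15*h_S2 + 2/5*h_S3 + 1/15*h_S4

Substituting h_S0 = 0 and rearranging gives the linear system (I - Q) h = 1:
  [4/5, -1/15, -7/15, -1/5] . (h_S1, h_S2, h_S3, h_S4) = 1
  [-2/3, 13/15, -1/15, -1/15] . (h_S1, h_S2, h_S3, h_S4) = 1
  [-1/5, -7/15, 13/15, -2/15] . (h_S1, h_S2, h_S3, h_S4) = 1
  [-2/15, -2/15, -2/5, 14/15] . (h_S1, h_S2, h_S3, h_S4) = 1

Solving yields:
  h_S1 = 20175/1894
  h_S2 = 41115/3788
  h_S3 = 40935/3788
  h_S4 = 8310/947

Starting state is S1, so the expected hitting time is h_S1 = 20175/1894.

Answer: 20175/1894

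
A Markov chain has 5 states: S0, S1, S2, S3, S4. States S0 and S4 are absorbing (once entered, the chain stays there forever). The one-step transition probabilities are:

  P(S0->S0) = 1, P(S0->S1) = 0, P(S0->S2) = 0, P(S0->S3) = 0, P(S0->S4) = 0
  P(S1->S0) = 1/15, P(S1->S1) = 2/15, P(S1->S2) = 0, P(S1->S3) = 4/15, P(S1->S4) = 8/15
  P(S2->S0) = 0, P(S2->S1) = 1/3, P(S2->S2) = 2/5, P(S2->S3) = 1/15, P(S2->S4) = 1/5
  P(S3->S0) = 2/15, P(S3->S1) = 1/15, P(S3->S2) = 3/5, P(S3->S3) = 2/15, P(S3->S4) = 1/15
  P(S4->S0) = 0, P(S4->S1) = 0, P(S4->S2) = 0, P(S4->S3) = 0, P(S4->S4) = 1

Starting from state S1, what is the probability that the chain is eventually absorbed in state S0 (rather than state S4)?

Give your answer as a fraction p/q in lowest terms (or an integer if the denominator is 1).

Answer: 5/33

Derivation:
Let a_i = P(absorbed in S0 | start in state i).
Boundary conditions: a_S0 = 1, a_S4 = 0.
For each transient state i, a_i = sum_j P(i->j) * a_j:
  a_S1 = 1/15*a_S0 + 2/15*a_S1 + 0*a_S2 + 4/15*a_S3 + 8/15*a_S4
  a_S2 = 0*a_S0 + 1/3*a_S1 + 2/5*a_S2 + 1/15*a_S3 + 1/5*a_S4
  a_S3 = 2/15*a_S0 + 1/15*a_S1 + 3/5*a_S2 + 2/15*a_S3 + 1/15*a_S4

Substituting a_S0 = 1 and a_S4 = 0, rearrange to (I - Q) a = r where r[i] = P(i -> S0):
  [13/15, 0, -4/15] . (a_S1, a_S2, a_S3) = 1/15
  [-1/3, 3/5, -1/15] . (a_S1, a_S2, a_S3) = 0
  [-1/15, -3/5, 13/15] . (a_S1, a_S2, a_S3) = 2/15

Solving yields:
  a_S1 = 5/33
  a_S2 = 1/9
  a_S3 = 8/33

Starting state is S1, so the absorption probability is a_S1 = 5/33.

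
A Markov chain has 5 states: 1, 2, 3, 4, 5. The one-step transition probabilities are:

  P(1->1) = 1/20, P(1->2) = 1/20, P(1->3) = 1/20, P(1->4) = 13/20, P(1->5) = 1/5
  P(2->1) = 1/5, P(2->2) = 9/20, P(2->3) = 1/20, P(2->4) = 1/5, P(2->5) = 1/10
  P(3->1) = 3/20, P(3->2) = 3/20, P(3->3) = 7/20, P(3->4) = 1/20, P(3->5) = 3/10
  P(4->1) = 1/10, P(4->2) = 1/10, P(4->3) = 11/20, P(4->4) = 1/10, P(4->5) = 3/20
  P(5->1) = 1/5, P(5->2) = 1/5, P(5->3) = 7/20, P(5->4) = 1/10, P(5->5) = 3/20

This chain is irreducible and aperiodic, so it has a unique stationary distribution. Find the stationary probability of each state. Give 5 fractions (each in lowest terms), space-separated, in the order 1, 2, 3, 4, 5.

Answer: 2103/14462 1402/7231 4125/14462 2677/14462 2753/14462

Derivation:
The stationary distribution satisfies pi = pi * P, i.e.:
  pi_1 = 1/20*pi_1 + 1/5*pi_2 + 3/20*pi_3 + 1/10*pi_4 + 1/5*pi_5
  pi_2 = 1/20*pi_1 + 9/20*pi_2 + 3/20*pi_3 + 1/10*pi_4 + 1/5*pi_5
  pi_3 = 1/20*pi_1 + 1/20*pi_2 + 7/20*pi_3 + 11/20*pi_4 + 7/20*pi_5
  pi_4 = 13/20*pi_1 + 1/5*pi_2 + 1/20*pi_3 + 1/10*pi_4 + 1/10*pi_5
  pi_5 = 1/5*pi_1 + 1/10*pi_2 + 3/10*pi_3 + 3/20*pi_4 + 3/20*pi_5
with normalization: pi_1 + pi_2 + pi_3 + pi_4 + pi_5 = 1.

Using the first 4 balance equations plus normalization, the linear system A*pi = b is:
  [-19/20, 1/5, 3/20, 1/10, 1/5] . pi = 0
  [1/20, -11/20, 3/20, 1/10, 1/5] . pi = 0
  [1/20, 1/20, -13/20, 11/20, 7/20] . pi = 0
  [13/20, 1/5, 1/20, -9/10, 1/10] . pi = 0
  [1, 1, 1, 1, 1] . pi = 1

Solving yields:
  pi_1 = 2103/14462
  pi_2 = 1402/7231
  pi_3 = 4125/14462
  pi_4 = 2677/14462
  pi_5 = 2753/14462

Verification (pi * P):
  2103/14462*1/20 + 1402/7231*1/5 + 4125/14462*3/20 + 2677/14462*1/10 + 2753/14462*1/5 = 2103/14462 = pi_1  (ok)
  2103/14462*1/20 + 1402/7231*9/20 + 4125/14462*3/20 + 2677/14462*1/10 + 2753/14462*1/5 = 1402/7231 = pi_2  (ok)
  2103/14462*1/20 + 1402/7231*1/20 + 4125/14462*7/20 + 2677/14462*11/20 + 2753/14462*7/20 = 4125/14462 = pi_3  (ok)
  2103/14462*13/20 + 1402/7231*1/5 + 4125/14462*1/20 + 2677/14462*1/10 + 2753/14462*1/10 = 2677/14462 = pi_4  (ok)
  2103/14462*1/5 + 1402/7231*1/10 + 4125/14462*3/10 + 2677/14462*3/20 + 2753/14462*3/20 = 2753/14462 = pi_5  (ok)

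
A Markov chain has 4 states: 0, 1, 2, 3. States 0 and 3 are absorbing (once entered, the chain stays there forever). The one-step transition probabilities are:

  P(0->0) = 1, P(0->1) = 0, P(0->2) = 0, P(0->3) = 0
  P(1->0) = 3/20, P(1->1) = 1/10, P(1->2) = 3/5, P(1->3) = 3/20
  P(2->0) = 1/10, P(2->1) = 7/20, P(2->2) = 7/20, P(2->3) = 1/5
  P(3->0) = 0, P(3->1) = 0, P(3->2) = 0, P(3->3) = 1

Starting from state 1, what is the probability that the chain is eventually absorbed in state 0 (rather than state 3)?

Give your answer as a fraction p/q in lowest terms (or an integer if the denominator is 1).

Answer: 21/50

Derivation:
Let a_i = P(absorbed in 0 | start in state i).
Boundary conditions: a_0 = 1, a_3 = 0.
For each transient state i, a_i = sum_j P(i->j) * a_j:
  a_1 = 3/20*a_0 + 1/10*a_1 + 3/5*a_2 + 3/20*a_3
  a_2 = 1/10*a_0 + 7/20*a_1 + 7/20*a_2 + 1/5*a_3

Substituting a_0 = 1 and a_3 = 0, rearrange to (I - Q) a = r where r[i] = P(i -> 0):
  [9/10, -3/5] . (a_1, a_2) = 3/20
  [-7/20, 13/20] . (a_1, a_2) = 1/10

Solving yields:
  a_1 = 21/50
  a_2 = 19/50

Starting state is 1, so the absorption probability is a_1 = 21/50.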